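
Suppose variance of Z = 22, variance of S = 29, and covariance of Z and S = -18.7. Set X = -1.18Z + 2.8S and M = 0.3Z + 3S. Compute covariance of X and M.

covariance of X and M = 286.302

By bilinearity, covariance of X and M = ac·variance of Z + bd·variance of S + (ad+bc)·covariance of Z and S, with a=-1.18, b=2.8, c=0.3, d=3.
ac·variance of Z = (-1.18)·0.3·22 = -7.788
bd·variance of S = 2.8·3·29 = 243.6
(ad+bc)·covariance of Z and S = (-2.7)·(-18.7) = 50.49
covariance of X and M = -7.788 + 243.6 + 50.49 = 286.302.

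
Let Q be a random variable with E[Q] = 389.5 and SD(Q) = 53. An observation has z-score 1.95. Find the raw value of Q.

Q = 492.85

Q = E[Q] + z·SD(Q) = 389.5 + 1.95·53 = 492.85.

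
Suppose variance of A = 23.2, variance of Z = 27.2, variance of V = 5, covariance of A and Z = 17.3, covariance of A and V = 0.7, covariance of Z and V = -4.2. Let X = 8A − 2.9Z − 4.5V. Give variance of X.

variance of X = 852.062

variance of X = a²·variance of A + b²·variance of Z + c²·variance of V + 2ab·covariance of A and Z + 2ac·covariance of A and V + 2bc·covariance of Z and V, with a = 8, b = -2.9, c = -4.5.
= 1484.8 + 228.752 + 101.25 + (-802.72) + (-50.4) + (-109.62)
= 852.062.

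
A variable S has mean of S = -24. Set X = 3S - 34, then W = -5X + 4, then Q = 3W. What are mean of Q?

mean of Q = 1602

mean of X = 3·(-24) + (-34) = -106.
mean of W = (-5)·(-106) + 4 = 534.
mean of Q = 3·534 = 1602.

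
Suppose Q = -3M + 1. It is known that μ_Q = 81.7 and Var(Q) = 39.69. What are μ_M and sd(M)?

μ_M = -26.9, sd(M) = 2.1

From Q = -3M + 1: μ_Q = a·μ_M + b, so μ_M = (μ_Q − b)/a = (81.7 − 1)/(-3) = -26.9.
sd(Q) = √39.69 = 6.3.
sd(Q) = |a|·sd(M), so sd(M) = 6.3/|-3| = 2.1.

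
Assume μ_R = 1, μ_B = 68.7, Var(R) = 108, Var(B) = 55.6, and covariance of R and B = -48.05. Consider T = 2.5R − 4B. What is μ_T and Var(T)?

μ_T = 2.5·μ_R + (-4)·μ_B = 2.5·1 + (-4)·68.7 = -272.3.
Var(T) = a²·Var(R) + b²·Var(B) + 2ab·covariance of R and B with a = 2.5, b = -4.
= 2.5²·108 + (-4)²·55.6 + 2·2.5·(-4)·(-48.05)
= 675 + 889.6 + 961 = 2525.6.

μ_T = -272.3, Var(T) = 2525.6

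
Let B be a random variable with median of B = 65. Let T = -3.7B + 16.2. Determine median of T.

median of T = -224.3

A linear map preserves order up to sign, so median of T = a·median of B + b = (-3.7)·65 + 16.2 = -224.3.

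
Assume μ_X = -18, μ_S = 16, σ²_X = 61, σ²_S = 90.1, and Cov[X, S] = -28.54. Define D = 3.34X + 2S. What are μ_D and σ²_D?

μ_D = -28.12, σ²_D = 659.5972

μ_D = 3.34·μ_X + 2·μ_S = 3.34·(-18) + 2·16 = -28.12.
σ²_D = a²·σ²_X + b²·σ²_S + 2ab·Cov[X, S] with a = 3.34, b = 2.
= 3.34²·61 + 2²·90.1 + 2·3.34·2·(-28.54)
= 680.4916 + 360.4 + (-381.2944) = 659.5972.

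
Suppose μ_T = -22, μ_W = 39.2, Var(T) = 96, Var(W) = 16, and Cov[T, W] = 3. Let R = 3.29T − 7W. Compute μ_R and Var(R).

μ_R = 3.29·μ_T + (-7)·μ_W = 3.29·(-22) + (-7)·39.2 = -346.78.
Var(R) = a²·Var(T) + b²·Var(W) + 2ab·Cov[T, W] with a = 3.29, b = -7.
= 3.29²·96 + (-7)²·16 + 2·3.29·(-7)·3
= 1039.1136 + 784 + (-138.18) = 1684.9336.

μ_R = -346.78, Var(R) = 1684.9336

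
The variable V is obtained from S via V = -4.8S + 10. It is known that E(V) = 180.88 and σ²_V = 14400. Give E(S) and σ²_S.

E(S) = -35.6, σ²_S = 625

From V = -4.8S + 10: E(V) = a·E(S) + b, so E(S) = (E(V) − b)/a = (180.88 − 10)/(-4.8) = -35.6.
σ²_V = a²·σ²_S, so σ²_S = 14400/(-4.8)² = 625.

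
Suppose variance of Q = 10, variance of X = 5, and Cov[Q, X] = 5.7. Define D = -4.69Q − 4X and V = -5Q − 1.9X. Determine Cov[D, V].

Cov[D, V] = 437.2927

By bilinearity, Cov[D, V] = ac·variance of Q + bd·variance of X + (ad+bc)·Cov[Q, X], with a=-4.69, b=-4, c=-5, d=-1.9.
ac·variance of Q = (-4.69)·(-5)·10 = 234.5
bd·variance of X = (-4)·(-1.9)·5 = 38
(ad+bc)·Cov[Q, X] = (28.911)·5.7 = 164.7927
Cov[D, V] = 234.5 + 38 + 164.7927 = 437.2927.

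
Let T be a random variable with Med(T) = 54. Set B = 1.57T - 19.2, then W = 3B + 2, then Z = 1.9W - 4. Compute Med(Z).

Med(Z) = 373.606

Med(B) = 1.57·54 + (-19.2) = 65.58.
Med(W) = 3·65.58 + 2 = 198.74.
Med(Z) = 1.9·198.74 + (-4) = 373.606.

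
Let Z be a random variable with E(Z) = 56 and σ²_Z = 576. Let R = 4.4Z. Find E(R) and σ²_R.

E(R) = 246.4, σ²_R = 11151.36

R = 4.4Z is linear with a = 4.4, b = 0.
E(R) = a·E(Z) + b = 4.4·56 = 246.4.
σ²_R = a²·σ²_Z = 4.4²·576 = 11151.36.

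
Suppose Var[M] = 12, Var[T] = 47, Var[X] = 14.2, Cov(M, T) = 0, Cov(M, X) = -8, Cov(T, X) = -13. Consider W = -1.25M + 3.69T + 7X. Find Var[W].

Var[W] = a²·Var[M] + b²·Var[T] + c²·Var[X] + 2ab·Cov(M, T) + 2ac·Cov(M, X) + 2bc·Cov(T, X), with a = -1.25, b = 3.69, c = 7.
= 18.75 + 639.9567 + 695.8 + 0 + 140 + (-671.58)
= 822.9267.

Var[W] = 822.9267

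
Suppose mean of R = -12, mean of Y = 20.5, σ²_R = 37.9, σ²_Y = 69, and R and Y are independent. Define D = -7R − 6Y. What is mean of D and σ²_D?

mean of D = (-7)·mean of R + (-6)·mean of Y = (-7)·(-12) + (-6)·20.5 = -39.
σ²_D = a²·σ²_R + b²·σ²_Y + 2ab·Cov[R, Y] with a = -7, b = -6.
Independence gives Cov[R, Y] = 0.
= (-7)²·37.9 + (-6)²·69 + 2·(-7)·(-6)·0
= 1857.1 + 2484 + 0 = 4341.1.

mean of D = -39, σ²_D = 4341.1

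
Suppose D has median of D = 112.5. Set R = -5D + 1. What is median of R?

A linear map preserves order up to sign, so median of R = a·median of D + b = (-5)·112.5 + 1 = -561.5.

median of R = -561.5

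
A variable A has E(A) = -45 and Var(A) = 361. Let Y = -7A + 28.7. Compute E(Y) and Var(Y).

Y = -7A + 28.7 is linear with a = -7, b = 28.7.
E(Y) = a·E(A) + b = (-7)·(-45) + 28.7 = 343.7.
Var(Y) = a²·Var(A) = (-7)²·361 = 17689 (the additive constant 28.7 does not affect variance).

E(Y) = 343.7, Var(Y) = 17689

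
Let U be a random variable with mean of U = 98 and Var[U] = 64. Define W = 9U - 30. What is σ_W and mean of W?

σ_W = 72, mean of W = 852

W = 9U - 30 is linear with a = 9, b = -30.
σ_U = √64 = 8.
σ_W = |a|·σ_U = |9|·8 = 72.
mean of W = a·mean of U + b = 9·98 + (-30) = 852.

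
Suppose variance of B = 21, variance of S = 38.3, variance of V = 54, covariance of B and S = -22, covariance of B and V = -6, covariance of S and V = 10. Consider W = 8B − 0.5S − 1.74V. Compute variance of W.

variance of W = a²·variance of B + b²·variance of S + c²·variance of V + 2ab·covariance of B and S + 2ac·covariance of B and V + 2bc·covariance of S and V, with a = 8, b = -0.5, c = -1.74.
= 1344 + 9.575 + 163.4904 + 176 + 167.04 + 17.4
= 1877.5054.

variance of W = 1877.5054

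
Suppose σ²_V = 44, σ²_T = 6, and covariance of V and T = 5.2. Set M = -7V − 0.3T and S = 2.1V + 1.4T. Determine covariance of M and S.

By bilinearity, covariance of M and S = ac·σ²_V + bd·σ²_T + (ad+bc)·covariance of V and T, with a=-7, b=-0.3, c=2.1, d=1.4.
ac·σ²_V = (-7)·2.1·44 = -646.8
bd·σ²_T = (-0.3)·1.4·6 = -2.52
(ad+bc)·covariance of V and T = (-10.43)·5.2 = -54.236
covariance of M and S = -646.8 + (-2.52) + (-54.236) = -703.556.

covariance of M and S = -703.556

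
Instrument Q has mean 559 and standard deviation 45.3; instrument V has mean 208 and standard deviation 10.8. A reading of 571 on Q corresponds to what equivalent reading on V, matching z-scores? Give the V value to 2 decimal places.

z = (571 − 559)/45.3 ≈ 0.2649.
V = 208 + z·10.8 = 208 + (571 − 559)·10.8/45.3 ≈ 210.86.

V = 210.86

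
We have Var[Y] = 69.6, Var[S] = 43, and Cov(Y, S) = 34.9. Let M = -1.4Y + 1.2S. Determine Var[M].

Var[M] = 81.072

Var[M] = a²·Var[Y] + b²·Var[S] + 2ab·Cov(Y, S) with a = -1.4, b = 1.2.
= (-1.4)²·69.6 + 1.2²·43 + 2·(-1.4)·1.2·34.9
= 136.416 + 61.92 + (-117.264) = 81.072.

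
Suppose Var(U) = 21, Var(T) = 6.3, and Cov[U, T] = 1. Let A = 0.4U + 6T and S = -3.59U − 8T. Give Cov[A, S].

Cov[A, S] = -357.296

By bilinearity, Cov[A, S] = ac·Var(U) + bd·Var(T) + (ad+bc)·Cov[U, T], with a=0.4, b=6, c=-3.59, d=-8.
ac·Var(U) = 0.4·(-3.59)·21 = -30.156
bd·Var(T) = 6·(-8)·6.3 = -302.4
(ad+bc)·Cov[U, T] = (-24.74)·1 = -24.74
Cov[A, S] = -30.156 + (-302.4) + (-24.74) = -357.296.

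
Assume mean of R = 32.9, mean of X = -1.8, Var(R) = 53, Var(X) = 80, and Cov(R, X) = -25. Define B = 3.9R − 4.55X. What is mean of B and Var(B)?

mean of B = 3.9·mean of R + (-4.55)·mean of X = 3.9·32.9 + (-4.55)·(-1.8) = 136.5.
Var(B) = a²·Var(R) + b²·Var(X) + 2ab·Cov(R, X) with a = 3.9, b = -4.55.
= 3.9²·53 + (-4.55)²·80 + 2·3.9·(-4.55)·(-25)
= 806.13 + 1656.2 + 887.25 = 3349.58.

mean of B = 136.5, Var(B) = 3349.58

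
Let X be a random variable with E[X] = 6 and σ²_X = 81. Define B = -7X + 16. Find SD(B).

B = -7X + 16 is linear with a = -7, b = 16.
SD(X) = √81 = 9.
SD(B) = |a|·SD(X) = |-7|·9 = 63.

SD(B) = 63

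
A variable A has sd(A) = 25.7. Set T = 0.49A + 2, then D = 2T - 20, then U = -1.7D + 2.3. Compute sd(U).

sd(T) = |0.49|·25.7 = 12.593.
sd(D) = |2|·12.593 = 25.186.
sd(U) = |-1.7|·25.186 = 42.8162.

sd(U) = 42.8162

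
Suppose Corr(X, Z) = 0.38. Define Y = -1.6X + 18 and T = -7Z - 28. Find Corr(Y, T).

Linear rescalings preserve correlation up to sign; here the slopes -1.6 and -7 have the same sign, so Corr(Y, T) = Corr(X, Z) = 0.38.

Corr(Y, T) = 0.38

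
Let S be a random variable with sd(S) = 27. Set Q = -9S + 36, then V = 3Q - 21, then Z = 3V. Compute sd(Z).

sd(Z) = 2187

sd(Q) = |-9|·27 = 243.
sd(V) = |3|·243 = 729.
sd(Z) = |3|·729 = 2187.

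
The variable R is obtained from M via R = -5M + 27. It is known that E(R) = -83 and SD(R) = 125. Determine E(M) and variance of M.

E(M) = 22, variance of M = 625

From R = -5M + 27: E(R) = a·E(M) + b, so E(M) = (E(R) − b)/a = (-83 − 27)/(-5) = 22.
variance of R = 125² = 15625.
variance of R = a²·variance of M, so variance of M = 15625/(-5)² = 625.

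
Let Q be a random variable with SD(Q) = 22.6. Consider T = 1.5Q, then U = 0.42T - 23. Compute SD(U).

SD(U) = 14.238

SD(T) = |1.5|·22.6 = 33.9.
SD(U) = |0.42|·33.9 = 14.238.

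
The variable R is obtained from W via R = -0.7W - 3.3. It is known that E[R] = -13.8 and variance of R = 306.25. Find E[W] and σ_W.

E[W] = 15, σ_W = 25

From R = -0.7W - 3.3: E[R] = a·E[W] + b, so E[W] = (E[R] − b)/a = (-13.8 − (-3.3))/(-0.7) = 15.
σ_R = √306.25 = 17.5.
σ_R = |a|·σ_W, so σ_W = 17.5/|-0.7| = 25.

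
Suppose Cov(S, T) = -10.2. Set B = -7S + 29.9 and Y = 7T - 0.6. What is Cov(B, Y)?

Cov(B, Y) = 499.8

Cov(B, Y) = a·c·Cov(S, T) = (-7)·7·(-10.2) = 499.8. Additive constants drop out.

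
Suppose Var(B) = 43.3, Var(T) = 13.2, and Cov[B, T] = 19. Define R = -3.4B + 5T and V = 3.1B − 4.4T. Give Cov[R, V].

Cov[R, V] = -168.042

By bilinearity, Cov[R, V] = ac·Var(B) + bd·Var(T) + (ad+bc)·Cov[B, T], with a=-3.4, b=5, c=3.1, d=-4.4.
ac·Var(B) = (-3.4)·3.1·43.3 = -456.382
bd·Var(T) = 5·(-4.4)·13.2 = -290.4
(ad+bc)·Cov[B, T] = (30.46)·19 = 578.74
Cov[R, V] = -456.382 + (-290.4) + 578.74 = -168.042.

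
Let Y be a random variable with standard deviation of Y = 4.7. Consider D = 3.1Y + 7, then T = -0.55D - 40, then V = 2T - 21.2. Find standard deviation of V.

standard deviation of D = |3.1|·4.7 = 14.57.
standard deviation of T = |-0.55|·14.57 = 8.0135.
standard deviation of V = |2|·8.0135 = 16.027.

standard deviation of V = 16.027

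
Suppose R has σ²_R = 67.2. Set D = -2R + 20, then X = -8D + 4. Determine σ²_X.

σ²_X = 17203.2

σ²_D = (-2)²·67.2 = 268.8.
σ²_X = (-8)²·268.8 = 17203.2.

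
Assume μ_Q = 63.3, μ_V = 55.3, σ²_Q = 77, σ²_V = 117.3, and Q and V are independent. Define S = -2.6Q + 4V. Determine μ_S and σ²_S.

μ_S = (-2.6)·μ_Q + 4·μ_V = (-2.6)·63.3 + 4·55.3 = 56.62.
σ²_S = a²·σ²_Q + b²·σ²_V + 2ab·covariance of Q and V with a = -2.6, b = 4.
Independence gives covariance of Q and V = 0.
= (-2.6)²·77 + 4²·117.3 + 2·(-2.6)·4·0
= 520.52 + 1876.8 + 0 = 2397.32.

μ_S = 56.62, σ²_S = 2397.32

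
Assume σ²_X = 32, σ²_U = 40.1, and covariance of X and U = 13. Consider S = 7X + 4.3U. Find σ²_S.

σ²_S = 3092.049

σ²_S = a²·σ²_X + b²·σ²_U + 2ab·covariance of X and U with a = 7, b = 4.3.
= 7²·32 + 4.3²·40.1 + 2·7·4.3·13
= 1568 + 741.449 + 782.6 = 3092.049.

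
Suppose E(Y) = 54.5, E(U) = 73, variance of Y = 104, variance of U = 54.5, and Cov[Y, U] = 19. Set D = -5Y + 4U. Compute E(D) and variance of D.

E(D) = 19.5, variance of D = 2712

E(D) = (-5)·E(Y) + 4·E(U) = (-5)·54.5 + 4·73 = 19.5.
variance of D = a²·variance of Y + b²·variance of U + 2ab·Cov[Y, U] with a = -5, b = 4.
= (-5)²·104 + 4²·54.5 + 2·(-5)·4·19
= 2600 + 872 + (-760) = 2712.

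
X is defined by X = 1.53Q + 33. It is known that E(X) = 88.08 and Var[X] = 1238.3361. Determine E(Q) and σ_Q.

From X = 1.53Q + 33: E(X) = a·E(Q) + b, so E(Q) = (E(X) − b)/a = (88.08 − 33)/1.53 = 36.
σ_X = √1238.3361 = 35.19.
σ_X = |a|·σ_Q, so σ_Q = 35.19/|1.53| = 23.

E(Q) = 36, σ_Q = 23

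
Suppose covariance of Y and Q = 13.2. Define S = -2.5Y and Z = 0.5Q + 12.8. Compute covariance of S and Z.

covariance of S and Z = -16.5

covariance of S and Z = a·c·covariance of Y and Q = (-2.5)·0.5·13.2 = -16.5. Additive constants drop out.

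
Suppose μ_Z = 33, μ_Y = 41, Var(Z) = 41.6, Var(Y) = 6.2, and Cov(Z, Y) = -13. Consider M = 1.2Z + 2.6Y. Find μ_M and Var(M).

μ_M = 1.2·μ_Z + 2.6·μ_Y = 1.2·33 + 2.6·41 = 146.2.
Var(M) = a²·Var(Z) + b²·Var(Y) + 2ab·Cov(Z, Y) with a = 1.2, b = 2.6.
= 1.2²·41.6 + 2.6²·6.2 + 2·1.2·2.6·(-13)
= 59.904 + 41.912 + (-81.12) = 20.696.

μ_M = 146.2, Var(M) = 20.696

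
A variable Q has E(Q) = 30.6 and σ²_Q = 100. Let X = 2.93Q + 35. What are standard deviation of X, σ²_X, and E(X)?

standard deviation of X = 29.3, σ²_X = 858.49, E(X) = 124.658

X = 2.93Q + 35 is linear with a = 2.93, b = 35.
standard deviation of Q = √100 = 10.
standard deviation of X = |a|·standard deviation of Q = |2.93|·10 = 29.3.
σ²_X = a²·σ²_Q = 2.93²·100 = 858.49 (the additive constant 35 does not affect variance).
E(X) = a·E(Q) + b = 2.93·30.6 + 35 = 124.658.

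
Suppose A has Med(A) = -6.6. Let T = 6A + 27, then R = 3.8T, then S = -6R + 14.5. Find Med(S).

Med(S) = 301.78

Med(T) = 6·(-6.6) + 27 = -12.6.
Med(R) = 3.8·(-12.6) = -47.88.
Med(S) = (-6)·(-47.88) + 14.5 = 301.78.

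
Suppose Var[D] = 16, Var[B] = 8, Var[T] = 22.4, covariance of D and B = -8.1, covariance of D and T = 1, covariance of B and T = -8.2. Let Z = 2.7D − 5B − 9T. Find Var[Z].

Var[Z] = a²·Var[D] + b²·Var[B] + c²·Var[T] + 2ab·covariance of D and B + 2ac·covariance of D and T + 2bc·covariance of B and T, with a = 2.7, b = -5, c = -9.
= 116.64 + 200 + 1814.4 + 218.7 + (-48.6) + (-738)
= 1563.14.

Var[Z] = 1563.14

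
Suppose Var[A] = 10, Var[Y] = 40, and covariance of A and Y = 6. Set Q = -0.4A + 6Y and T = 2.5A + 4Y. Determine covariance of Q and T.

covariance of Q and T = 1030.4

By bilinearity, covariance of Q and T = ac·Var[A] + bd·Var[Y] + (ad+bc)·covariance of A and Y, with a=-0.4, b=6, c=2.5, d=4.
ac·Var[A] = (-0.4)·2.5·10 = -10
bd·Var[Y] = 6·4·40 = 960
(ad+bc)·covariance of A and Y = (13.4)·6 = 80.4
covariance of Q and T = -10 + 960 + 80.4 = 1030.4.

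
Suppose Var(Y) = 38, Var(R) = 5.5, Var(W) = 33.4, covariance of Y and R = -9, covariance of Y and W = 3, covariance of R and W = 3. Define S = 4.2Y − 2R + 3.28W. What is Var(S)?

Var(S) = 1246.14656

Var(S) = a²·Var(Y) + b²·Var(R) + c²·Var(W) + 2ab·covariance of Y and R + 2ac·covariance of Y and W + 2bc·covariance of R and W, with a = 4.2, b = -2, c = 3.28.
= 670.32 + 22 + 359.33056 + 151.2 + 82.656 + (-39.36)
= 1246.14656.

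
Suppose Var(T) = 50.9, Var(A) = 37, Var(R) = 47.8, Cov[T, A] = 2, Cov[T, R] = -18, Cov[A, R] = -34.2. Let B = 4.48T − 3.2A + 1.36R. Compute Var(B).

Var(B) = a²·Var(T) + b²·Var(A) + c²·Var(R) + 2ab·Cov[T, A] + 2ac·Cov[T, R] + 2bc·Cov[A, R], with a = 4.48, b = -3.2, c = 1.36.
= 1021.58336 + 378.88 + 88.41088 + (-57.344) + (-219.3408) + 297.6768
= 1509.86624.

Var(B) = 1509.86624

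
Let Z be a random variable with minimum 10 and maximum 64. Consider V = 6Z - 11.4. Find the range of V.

Range(V) = 324

Range of Z = 64 − 10 = 54.
Range(V) = |a|·Range(Z) = |6|·54 = 324.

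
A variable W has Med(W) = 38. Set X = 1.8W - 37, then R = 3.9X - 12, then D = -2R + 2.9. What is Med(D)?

Med(X) = 1.8·38 + (-37) = 31.4.
Med(R) = 3.9·31.4 + (-12) = 110.46.
Med(D) = (-2)·110.46 + 2.9 = -218.02.

Med(D) = -218.02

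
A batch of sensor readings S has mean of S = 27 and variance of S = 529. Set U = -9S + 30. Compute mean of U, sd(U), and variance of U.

mean of U = -213, sd(U) = 207, variance of U = 42849

U = -9S + 30 is linear with a = -9, b = 30.
mean of U = a·mean of S + b = (-9)·27 + 30 = -213.
sd(S) = √529 = 23.
sd(U) = |a|·sd(S) = |-9|·23 = 207.
variance of U = a²·variance of S = (-9)²·529 = 42849 (the additive constant 30 does not affect variance).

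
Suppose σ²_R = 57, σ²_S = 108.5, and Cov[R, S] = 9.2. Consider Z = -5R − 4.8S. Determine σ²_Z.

σ²_Z = 4366.44

σ²_Z = a²·σ²_R + b²·σ²_S + 2ab·Cov[R, S] with a = -5, b = -4.8.
= (-5)²·57 + (-4.8)²·108.5 + 2·(-5)·(-4.8)·9.2
= 1425 + 2499.84 + 441.6 = 4366.44.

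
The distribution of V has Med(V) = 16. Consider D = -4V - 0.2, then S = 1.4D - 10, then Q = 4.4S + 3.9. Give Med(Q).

Med(Q) = -435.572

Med(D) = (-4)·16 + (-0.2) = -64.2.
Med(S) = 1.4·(-64.2) + (-10) = -99.88.
Med(Q) = 4.4·(-99.88) + 3.9 = -435.572.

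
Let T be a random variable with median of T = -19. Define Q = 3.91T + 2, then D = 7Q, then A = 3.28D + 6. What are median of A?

median of Q = 3.91·(-19) + 2 = -72.29.
median of D = 7·(-72.29) = -506.03.
median of A = 3.28·(-506.03) + 6 = -1653.7784.

median of A = -1653.7784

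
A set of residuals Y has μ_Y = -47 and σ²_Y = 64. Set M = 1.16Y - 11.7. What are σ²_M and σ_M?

M = 1.16Y - 11.7 is linear with a = 1.16, b = -11.7.
σ²_M = a²·σ²_Y = 1.16²·64 = 86.1184 (the additive constant -11.7 does not affect variance).
σ_Y = √64 = 8.
σ_M = |a|·σ_Y = |1.16|·8 = 9.28.

σ²_M = 86.1184, σ_M = 9.28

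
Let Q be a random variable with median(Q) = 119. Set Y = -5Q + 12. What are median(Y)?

A linear map preserves order up to sign, so median(Y) = a·median(Q) + b = (-5)·119 + 12 = -583.

median(Y) = -583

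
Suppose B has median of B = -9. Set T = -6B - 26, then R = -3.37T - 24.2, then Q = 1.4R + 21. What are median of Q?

median of Q = -144.984

median of T = (-6)·(-9) + (-26) = 28.
median of R = (-3.37)·28 + (-24.2) = -118.56.
median of Q = 1.4·(-118.56) + 21 = -144.984.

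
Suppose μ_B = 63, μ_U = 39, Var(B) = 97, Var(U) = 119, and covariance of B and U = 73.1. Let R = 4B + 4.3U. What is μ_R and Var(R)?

μ_R = 419.7, Var(R) = 6266.95

μ_R = 4·μ_B + 4.3·μ_U = 4·63 + 4.3·39 = 419.7.
Var(R) = a²·Var(B) + b²·Var(U) + 2ab·covariance of B and U with a = 4, b = 4.3.
= 4²·97 + 4.3²·119 + 2·4·4.3·73.1
= 1552 + 2200.31 + 2514.64 = 6266.95.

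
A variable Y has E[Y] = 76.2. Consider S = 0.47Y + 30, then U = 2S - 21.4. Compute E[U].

E[U] = 110.228

E[S] = 0.47·76.2 + 30 = 65.814.
E[U] = 2·65.814 + (-21.4) = 110.228.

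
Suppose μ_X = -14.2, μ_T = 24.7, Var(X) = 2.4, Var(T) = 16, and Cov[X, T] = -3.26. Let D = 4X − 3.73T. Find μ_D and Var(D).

μ_D = -148.931, Var(D) = 358.2848

μ_D = 4·μ_X + (-3.73)·μ_T = 4·(-14.2) + (-3.73)·24.7 = -148.931.
Var(D) = a²·Var(X) + b²·Var(T) + 2ab·Cov[X, T] with a = 4, b = -3.73.
= 4²·2.4 + (-3.73)²·16 + 2·4·(-3.73)·(-3.26)
= 38.4 + 222.6064 + 97.2784 = 358.2848.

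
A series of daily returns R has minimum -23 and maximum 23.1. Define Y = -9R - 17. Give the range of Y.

Range(Y) = 414.9

Range of R = 23.1 − (-23) = 46.1.
Range(Y) = |a|·Range(R) = |-9|·46.1 = 414.9.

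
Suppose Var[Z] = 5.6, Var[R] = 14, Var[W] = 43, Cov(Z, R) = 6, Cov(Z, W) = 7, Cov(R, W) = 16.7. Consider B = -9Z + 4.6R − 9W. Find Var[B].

Var[B] = a²·Var[Z] + b²·Var[R] + c²·Var[W] + 2ab·Cov(Z, R) + 2ac·Cov(Z, W) + 2bc·Cov(R, W), with a = -9, b = 4.6, c = -9.
= 453.6 + 296.24 + 3483 + (-496.8) + 1134 + (-1382.76)
= 3487.28.

Var[B] = 3487.28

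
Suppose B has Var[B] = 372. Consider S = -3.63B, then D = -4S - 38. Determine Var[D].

Var[S] = (-3.63)²·372 = 4901.8068.
Var[D] = (-4)²·4901.8068 = 78428.9088.

Var[D] = 78428.9088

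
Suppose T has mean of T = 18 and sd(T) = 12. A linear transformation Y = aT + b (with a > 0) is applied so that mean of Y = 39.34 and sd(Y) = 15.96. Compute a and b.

a = 1.33, b = 15.4

sd(Y) = a·sd(T) (a > 0), so a = 15.96/12 = 1.33.
mean of Y = a·mean of T + b, so b = 39.34 − 1.33·18 = 15.4.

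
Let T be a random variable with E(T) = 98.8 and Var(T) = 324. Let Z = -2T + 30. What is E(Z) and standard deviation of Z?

Z = -2T + 30 is linear with a = -2, b = 30.
E(Z) = a·E(T) + b = (-2)·98.8 + 30 = -167.6.
standard deviation of T = √324 = 18.
standard deviation of Z = |a|·standard deviation of T = |-2|·18 = 36.

E(Z) = -167.6, standard deviation of Z = 36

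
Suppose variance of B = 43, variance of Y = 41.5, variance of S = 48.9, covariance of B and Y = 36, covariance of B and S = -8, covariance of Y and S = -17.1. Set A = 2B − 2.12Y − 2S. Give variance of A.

variance of A = 167.8296

variance of A = a²·variance of B + b²·variance of Y + c²·variance of S + 2ab·covariance of B and Y + 2ac·covariance of B and S + 2bc·covariance of Y and S, with a = 2, b = -2.12, c = -2.
= 172 + 186.5176 + 195.6 + (-305.28) + 64 + (-145.008)
= 167.8296.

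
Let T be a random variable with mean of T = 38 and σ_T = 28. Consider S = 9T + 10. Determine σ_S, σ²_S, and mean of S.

σ_S = 252, σ²_S = 63504, mean of S = 352

S = 9T + 10 is linear with a = 9, b = 10.
σ_S = |a|·σ_T = |9|·28 = 252.
σ²_T = 28² = 784.
σ²_S = a²·σ²_T = 9²·784 = 63504 (the additive constant 10 does not affect variance).
mean of S = a·mean of T + b = 9·38 + 10 = 352.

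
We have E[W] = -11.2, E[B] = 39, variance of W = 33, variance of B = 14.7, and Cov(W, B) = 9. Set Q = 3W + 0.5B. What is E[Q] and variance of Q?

E[Q] = -14.1, variance of Q = 327.675

E[Q] = 3·E[W] + 0.5·E[B] = 3·(-11.2) + 0.5·39 = -14.1.
variance of Q = a²·variance of W + b²·variance of B + 2ab·Cov(W, B) with a = 3, b = 0.5.
= 3²·33 + 0.5²·14.7 + 2·3·0.5·9
= 297 + 3.675 + 27 = 327.675.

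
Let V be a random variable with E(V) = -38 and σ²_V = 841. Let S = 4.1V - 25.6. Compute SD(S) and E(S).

S = 4.1V - 25.6 is linear with a = 4.1, b = -25.6.
SD(V) = √841 = 29.
SD(S) = |a|·SD(V) = |4.1|·29 = 118.9.
E(S) = a·E(V) + b = 4.1·(-38) + (-25.6) = -181.4.

SD(S) = 118.9, E(S) = -181.4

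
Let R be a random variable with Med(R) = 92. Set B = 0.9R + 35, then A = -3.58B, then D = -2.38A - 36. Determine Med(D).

Med(D) = 967.70312

Med(B) = 0.9·92 + 35 = 117.8.
Med(A) = (-3.58)·117.8 = -421.724.
Med(D) = (-2.38)·(-421.724) + (-36) = 967.70312.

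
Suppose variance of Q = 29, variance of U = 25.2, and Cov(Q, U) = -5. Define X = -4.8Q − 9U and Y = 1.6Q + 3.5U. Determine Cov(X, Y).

Cov(X, Y) = -860.52

By bilinearity, Cov(X, Y) = ac·variance of Q + bd·variance of U + (ad+bc)·Cov(Q, U), with a=-4.8, b=-9, c=1.6, d=3.5.
ac·variance of Q = (-4.8)·1.6·29 = -222.72
bd·variance of U = (-9)·3.5·25.2 = -793.8
(ad+bc)·Cov(Q, U) = (-31.2)·(-5) = 156
Cov(X, Y) = -222.72 + (-793.8) + 156 = -860.52.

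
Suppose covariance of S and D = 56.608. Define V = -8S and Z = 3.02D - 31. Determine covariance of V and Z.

covariance of V and Z = a·c·covariance of S and D = (-8)·3.02·56.608 = -1367.64928. Additive constants drop out.

covariance of V and Z = -1367.64928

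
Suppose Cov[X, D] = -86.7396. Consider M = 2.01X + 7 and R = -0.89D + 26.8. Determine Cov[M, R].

Cov[M, R] = 155.16847044

Cov[M, R] = a·c·Cov[X, D] = 2.01·(-0.89)·(-86.7396) = 155.16847044. Additive constants drop out.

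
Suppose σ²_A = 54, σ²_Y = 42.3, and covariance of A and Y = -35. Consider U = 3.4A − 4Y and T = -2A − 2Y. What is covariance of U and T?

By bilinearity, covariance of U and T = ac·σ²_A + bd·σ²_Y + (ad+bc)·covariance of A and Y, with a=3.4, b=-4, c=-2, d=-2.
ac·σ²_A = 3.4·(-2)·54 = -367.2
bd·σ²_Y = (-4)·(-2)·42.3 = 338.4
(ad+bc)·covariance of A and Y = (1.2)·(-35) = -42
covariance of U and T = -367.2 + 338.4 + (-42) = -70.8.

covariance of U and T = -70.8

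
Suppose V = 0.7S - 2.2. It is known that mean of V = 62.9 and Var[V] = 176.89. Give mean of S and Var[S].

From V = 0.7S - 2.2: mean of V = a·mean of S + b, so mean of S = (mean of V − b)/a = (62.9 − (-2.2))/0.7 = 93.
Var[V] = a²·Var[S], so Var[S] = 176.89/0.7² = 361.

mean of S = 93, Var[S] = 361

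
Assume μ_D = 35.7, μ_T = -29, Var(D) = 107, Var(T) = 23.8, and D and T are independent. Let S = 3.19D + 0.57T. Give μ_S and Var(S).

μ_S = 97.353, Var(S) = 1096.57532

μ_S = 3.19·μ_D + 0.57·μ_T = 3.19·35.7 + 0.57·(-29) = 97.353.
Var(S) = a²·Var(D) + b²·Var(T) + 2ab·Cov[D, T] with a = 3.19, b = 0.57.
Independence gives Cov[D, T] = 0.
= 3.19²·107 + 0.57²·23.8 + 2·3.19·0.57·0
= 1088.8427 + 7.73262 + 0 = 1096.57532.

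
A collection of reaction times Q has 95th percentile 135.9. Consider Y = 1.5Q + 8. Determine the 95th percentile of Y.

95th percentile of Y = 211.85

Since a = 1.5 > 0 the transformation is increasing, so the 95th percentile of Y = a·(P_{95} of Q) + b = 1.5·135.9 + 8 = 211.85.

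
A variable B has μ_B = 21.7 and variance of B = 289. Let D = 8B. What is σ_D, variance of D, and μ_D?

D = 8B is linear with a = 8, b = 0.
σ_B = √289 = 17.
σ_D = |a|·σ_B = |8|·17 = 136.
variance of D = a²·variance of B = 8²·289 = 18496.
μ_D = a·μ_B + b = 8·21.7 = 173.6.

σ_D = 136, variance of D = 18496, μ_D = 173.6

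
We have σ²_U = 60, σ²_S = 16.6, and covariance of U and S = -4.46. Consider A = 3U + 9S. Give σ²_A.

σ²_A = 1643.76

σ²_A = a²·σ²_U + b²·σ²_S + 2ab·covariance of U and S with a = 3, b = 9.
= 3²·60 + 9²·16.6 + 2·3·9·(-4.46)
= 540 + 1344.6 + (-240.84) = 1643.76.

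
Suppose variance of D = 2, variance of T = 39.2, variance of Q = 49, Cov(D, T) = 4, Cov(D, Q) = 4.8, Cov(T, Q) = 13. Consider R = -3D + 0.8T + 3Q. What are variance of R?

variance of R = 440.888

variance of R = a²·variance of D + b²·variance of T + c²·variance of Q + 2ab·Cov(D, T) + 2ac·Cov(D, Q) + 2bc·Cov(T, Q), with a = -3, b = 0.8, c = 3.
= 18 + 25.088 + 441 + (-19.2) + (-86.4) + 62.4
= 440.888.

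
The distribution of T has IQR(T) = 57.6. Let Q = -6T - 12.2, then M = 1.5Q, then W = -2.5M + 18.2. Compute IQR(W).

IQR(Q) = |-6|·57.6 = 345.6.
IQR(M) = |1.5|·345.6 = 518.4.
IQR(W) = |-2.5|·518.4 = 1296.

IQR(W) = 1296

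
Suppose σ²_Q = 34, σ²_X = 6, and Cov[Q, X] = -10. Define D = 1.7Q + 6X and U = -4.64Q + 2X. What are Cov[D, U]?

Cov[D, U] = 48.208

By bilinearity, Cov[D, U] = ac·σ²_Q + bd·σ²_X + (ad+bc)·Cov[Q, X], with a=1.7, b=6, c=-4.64, d=2.
ac·σ²_Q = 1.7·(-4.64)·34 = -268.192
bd·σ²_X = 6·2·6 = 72
(ad+bc)·Cov[Q, X] = (-24.44)·(-10) = 244.4
Cov[D, U] = -268.192 + 72 + 244.4 = 48.208.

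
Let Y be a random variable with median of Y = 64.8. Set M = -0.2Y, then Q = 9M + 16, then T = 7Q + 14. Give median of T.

median of T = -690.48

median of M = (-0.2)·64.8 = -12.96.
median of Q = 9·(-12.96) + 16 = -100.64.
median of T = 7·(-100.64) + 14 = -690.48.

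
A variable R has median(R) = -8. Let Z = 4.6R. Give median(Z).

A linear map preserves order up to sign, so median(Z) = a·median(R) + b = 4.6·(-8) = -36.8.

median(Z) = -36.8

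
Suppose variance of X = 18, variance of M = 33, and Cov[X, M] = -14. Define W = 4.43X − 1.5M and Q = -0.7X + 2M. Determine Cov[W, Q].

Cov[W, Q] = -293.558

By bilinearity, Cov[W, Q] = ac·variance of X + bd·variance of M + (ad+bc)·Cov[X, M], with a=4.43, b=-1.5, c=-0.7, d=2.
ac·variance of X = 4.43·(-0.7)·18 = -55.818
bd·variance of M = (-1.5)·2·33 = -99
(ad+bc)·Cov[X, M] = (9.91)·(-14) = -138.74
Cov[W, Q] = -55.818 + (-99) + (-138.74) = -293.558.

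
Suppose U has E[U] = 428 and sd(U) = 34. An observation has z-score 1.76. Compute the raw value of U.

U = E[U] + z·sd(U) = 428 + 1.76·34 = 487.84.

U = 487.84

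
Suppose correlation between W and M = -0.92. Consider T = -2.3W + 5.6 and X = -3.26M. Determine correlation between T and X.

correlation between T and X = -0.92

Linear rescalings preserve correlation up to sign; here the slopes -2.3 and -3.26 have the same sign, so correlation between T and X = correlation between W and M = -0.92.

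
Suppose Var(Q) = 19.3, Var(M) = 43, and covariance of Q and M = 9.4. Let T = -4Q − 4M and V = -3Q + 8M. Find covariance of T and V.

By bilinearity, covariance of T and V = ac·Var(Q) + bd·Var(M) + (ad+bc)·covariance of Q and M, with a=-4, b=-4, c=-3, d=8.
ac·Var(Q) = (-4)·(-3)·19.3 = 231.6
bd·Var(M) = (-4)·8·43 = -1376
(ad+bc)·covariance of Q and M = (-20)·9.4 = -188
covariance of T and V = 231.6 + (-1376) + (-188) = -1332.4.

covariance of T and V = -1332.4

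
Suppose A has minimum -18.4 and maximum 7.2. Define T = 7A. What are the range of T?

Range of A = 7.2 − (-18.4) = 25.6.
Range(T) = |a|·Range(A) = |7|·25.6 = 179.2.

Range(T) = 179.2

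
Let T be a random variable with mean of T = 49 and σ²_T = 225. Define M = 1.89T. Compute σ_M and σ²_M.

σ_M = 28.35, σ²_M = 803.7225

M = 1.89T is linear with a = 1.89, b = 0.
σ_T = √225 = 15.
σ_M = |a|·σ_T = |1.89|·15 = 28.35.
σ²_M = a²·σ²_T = 1.89²·225 = 803.7225.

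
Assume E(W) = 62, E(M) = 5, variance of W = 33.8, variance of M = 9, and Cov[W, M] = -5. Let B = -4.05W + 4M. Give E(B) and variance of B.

E(B) = (-4.05)·E(W) + 4·E(M) = (-4.05)·62 + 4·5 = -231.1.
variance of B = a²·variance of W + b²·variance of M + 2ab·Cov[W, M] with a = -4.05, b = 4.
= (-4.05)²·33.8 + 4²·9 + 2·(-4.05)·4·(-5)
= 554.4045 + 144 + 162 = 860.4045.

E(B) = -231.1, variance of B = 860.4045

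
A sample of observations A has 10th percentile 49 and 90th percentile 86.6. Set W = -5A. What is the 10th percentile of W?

10th percentile of W = -433

Since a = -5 < 0 the transformation is decreasing, reversing order: the 10th percentile of W corresponds to the 90th percentile of A.
So P_{10}(W) = a·P_{90}(A) + b = (-5)·86.6 = -433.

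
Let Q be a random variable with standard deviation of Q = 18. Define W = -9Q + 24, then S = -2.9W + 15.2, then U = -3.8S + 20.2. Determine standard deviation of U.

standard deviation of W = |-9|·18 = 162.
standard deviation of S = |-2.9|·162 = 469.8.
standard deviation of U = |-3.8|·469.8 = 1785.24.

standard deviation of U = 1785.24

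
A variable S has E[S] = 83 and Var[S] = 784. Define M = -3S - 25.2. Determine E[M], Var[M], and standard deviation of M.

E[M] = -274.2, Var[M] = 7056, standard deviation of M = 84

M = -3S - 25.2 is linear with a = -3, b = -25.2.
E[M] = a·E[S] + b = (-3)·83 + (-25.2) = -274.2.
Var[M] = a²·Var[S] = (-3)²·784 = 7056 (the additive constant -25.2 does not affect variance).
standard deviation of S = √784 = 28.
standard deviation of M = |a|·standard deviation of S = |-3|·28 = 84.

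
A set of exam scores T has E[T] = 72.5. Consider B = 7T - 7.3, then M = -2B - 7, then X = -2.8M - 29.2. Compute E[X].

E[B] = 7·72.5 + (-7.3) = 500.2.
E[M] = (-2)·500.2 + (-7) = -1007.4.
E[X] = (-2.8)·(-1007.4) + (-29.2) = 2791.52.

E[X] = 2791.52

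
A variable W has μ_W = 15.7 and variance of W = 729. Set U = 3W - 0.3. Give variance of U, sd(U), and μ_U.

U = 3W - 0.3 is linear with a = 3, b = -0.3.
variance of U = a²·variance of W = 3²·729 = 6561 (the additive constant -0.3 does not affect variance).
sd(W) = √729 = 27.
sd(U) = |a|·sd(W) = |3|·27 = 81.
μ_U = a·μ_W + b = 3·15.7 + (-0.3) = 46.8.

variance of U = 6561, sd(U) = 81, μ_U = 46.8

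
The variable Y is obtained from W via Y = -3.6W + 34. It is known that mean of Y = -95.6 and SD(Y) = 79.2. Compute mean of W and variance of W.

mean of W = 36, variance of W = 484

From Y = -3.6W + 34: mean of Y = a·mean of W + b, so mean of W = (mean of Y − b)/a = (-95.6 − 34)/(-3.6) = 36.
variance of Y = 79.2² = 6272.64.
variance of Y = a²·variance of W, so variance of W = 6272.64/(-3.6)² = 484.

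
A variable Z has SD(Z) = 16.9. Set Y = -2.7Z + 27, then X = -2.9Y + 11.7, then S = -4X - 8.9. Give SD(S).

SD(S) = 529.308

SD(Y) = |-2.7|·16.9 = 45.63.
SD(X) = |-2.9|·45.63 = 132.327.
SD(S) = |-4|·132.327 = 529.308.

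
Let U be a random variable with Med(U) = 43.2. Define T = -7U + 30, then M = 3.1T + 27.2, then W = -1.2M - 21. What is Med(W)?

Med(T) = (-7)·43.2 + 30 = -272.4.
Med(M) = 3.1·(-272.4) + 27.2 = -817.24.
Med(W) = (-1.2)·(-817.24) + (-21) = 959.688.

Med(W) = 959.688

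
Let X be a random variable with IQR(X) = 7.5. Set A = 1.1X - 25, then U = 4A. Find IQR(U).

IQR(U) = 33

IQR(A) = |1.1|·7.5 = 8.25.
IQR(U) = |4|·8.25 = 33.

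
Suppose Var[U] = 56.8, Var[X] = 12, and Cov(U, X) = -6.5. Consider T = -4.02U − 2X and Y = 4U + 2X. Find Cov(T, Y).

Cov(T, Y) = -857.084

By bilinearity, Cov(T, Y) = ac·Var[U] + bd·Var[X] + (ad+bc)·Cov(U, X), with a=-4.02, b=-2, c=4, d=2.
ac·Var[U] = (-4.02)·4·56.8 = -913.344
bd·Var[X] = (-2)·2·12 = -48
(ad+bc)·Cov(U, X) = (-16.04)·(-6.5) = 104.26
Cov(T, Y) = -913.344 + (-48) + 104.26 = -857.084.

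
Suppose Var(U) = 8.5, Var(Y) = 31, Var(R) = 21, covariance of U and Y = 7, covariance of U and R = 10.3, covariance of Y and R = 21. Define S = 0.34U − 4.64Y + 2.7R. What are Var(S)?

Var(S) = a²·Var(U) + b²·Var(Y) + c²·Var(R) + 2ab·covariance of U and Y + 2ac·covariance of U and R + 2bc·covariance of Y and R, with a = 0.34, b = -4.64, c = 2.7.
= 0.9826 + 667.4176 + 153.09 + (-22.0864) + 18.9108 + (-526.176)
= 292.1386.

Var(S) = 292.1386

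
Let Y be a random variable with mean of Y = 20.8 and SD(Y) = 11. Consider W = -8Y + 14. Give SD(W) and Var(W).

SD(W) = 88, Var(W) = 7744

W = -8Y + 14 is linear with a = -8, b = 14.
SD(W) = |a|·SD(Y) = |-8|·11 = 88.
Var(Y) = 11² = 121.
Var(W) = a²·Var(Y) = (-8)²·121 = 7744 (the additive constant 14 does not affect variance).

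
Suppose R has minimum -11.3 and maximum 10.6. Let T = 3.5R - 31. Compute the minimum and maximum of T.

min(T) = -70.55, max(T) = 6.1

a = 3.5 > 0, so min(T) = a·min(R)+b = 3.5·(-11.3) + (-31) = -70.55 and max(T) = 3.5·10.6 + (-31) = 6.1.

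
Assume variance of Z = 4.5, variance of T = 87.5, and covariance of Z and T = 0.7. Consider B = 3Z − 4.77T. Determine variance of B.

variance of B = 2011.34475

variance of B = a²·variance of Z + b²·variance of T + 2ab·covariance of Z and T with a = 3, b = -4.77.
= 3²·4.5 + (-4.77)²·87.5 + 2·3·(-4.77)·0.7
= 40.5 + 1990.87875 + (-20.034) = 2011.34475.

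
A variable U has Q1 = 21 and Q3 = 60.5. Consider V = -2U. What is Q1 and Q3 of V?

Q1(V) = -121, Q3(V) = -42

a = -2 < 0 reverses order: Q1(V) comes from Q3(U), Q3(V) from Q1(U).
Q1(V) = (-2)·60.5 = -121; Q3(V) = (-2)·21 = -42.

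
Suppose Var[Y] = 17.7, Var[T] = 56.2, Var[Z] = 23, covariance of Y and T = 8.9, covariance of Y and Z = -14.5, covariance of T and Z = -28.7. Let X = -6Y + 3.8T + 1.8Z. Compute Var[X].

Var[X] = 1037.992

Var[X] = a²·Var[Y] + b²·Var[T] + c²·Var[Z] + 2ab·covariance of Y and T + 2ac·covariance of Y and Z + 2bc·covariance of T and Z, with a = -6, b = 3.8, c = 1.8.
= 637.2 + 811.528 + 74.52 + (-405.84) + 313.2 + (-392.616)
= 1037.992.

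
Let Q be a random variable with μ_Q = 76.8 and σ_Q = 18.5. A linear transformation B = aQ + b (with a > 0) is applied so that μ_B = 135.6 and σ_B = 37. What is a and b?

σ_B = a·σ_Q (a > 0), so a = 37/18.5 = 2.
μ_B = a·μ_Q + b, so b = 135.6 − 2·76.8 = -18.

a = 2, b = -18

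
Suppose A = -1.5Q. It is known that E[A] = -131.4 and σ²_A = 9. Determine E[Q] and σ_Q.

E[Q] = 87.6, σ_Q = 2

From A = -1.5Q: E[A] = a·E[Q] + b, so E[Q] = (E[A] − b)/a = (-131.4 − 0)/(-1.5) = 87.6.
σ_A = √9 = 3.
σ_A = |a|·σ_Q, so σ_Q = 3/|-1.5| = 2.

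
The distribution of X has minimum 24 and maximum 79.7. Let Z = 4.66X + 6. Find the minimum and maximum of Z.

a = 4.66 > 0, so min(Z) = a·min(X)+b = 4.66·24 + 6 = 117.84 and max(Z) = 4.66·79.7 + 6 = 377.402.

min(Z) = 117.84, max(Z) = 377.402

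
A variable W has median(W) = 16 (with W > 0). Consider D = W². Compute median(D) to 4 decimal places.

median(D) = 256

W² is monotone on this domain, so median(D) = square(16) = 256.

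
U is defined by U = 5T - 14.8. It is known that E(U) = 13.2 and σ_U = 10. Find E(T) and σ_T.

From U = 5T - 14.8: E(U) = a·E(T) + b, so E(T) = (E(U) − b)/a = (13.2 − (-14.8))/5 = 5.6.
σ_U = |a|·σ_T, so σ_T = 10/|5| = 2.

E(T) = 5.6, σ_T = 2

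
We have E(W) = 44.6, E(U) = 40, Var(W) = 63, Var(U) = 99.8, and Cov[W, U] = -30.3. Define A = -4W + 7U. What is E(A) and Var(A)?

E(A) = (-4)·E(W) + 7·E(U) = (-4)·44.6 + 7·40 = 101.6.
Var(A) = a²·Var(W) + b²·Var(U) + 2ab·Cov[W, U] with a = -4, b = 7.
= (-4)²·63 + 7²·99.8 + 2·(-4)·7·(-30.3)
= 1008 + 4890.2 + 1696.8 = 7595.

E(A) = 101.6, Var(A) = 7595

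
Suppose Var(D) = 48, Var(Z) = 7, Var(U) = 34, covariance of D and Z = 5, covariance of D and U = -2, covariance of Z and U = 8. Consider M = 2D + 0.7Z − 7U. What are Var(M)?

Var(M) = a²·Var(D) + b²·Var(Z) + c²·Var(U) + 2ab·covariance of D and Z + 2ac·covariance of D and U + 2bc·covariance of Z and U, with a = 2, b = 0.7, c = -7.
= 192 + 3.43 + 1666 + 14 + 56 + (-78.4)
= 1853.03.

Var(M) = 1853.03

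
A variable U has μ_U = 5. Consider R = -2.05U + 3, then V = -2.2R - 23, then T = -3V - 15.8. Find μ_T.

μ_T = 5.35

μ_R = (-2.05)·5 + 3 = -7.25.
μ_V = (-2.2)·(-7.25) + (-23) = -7.05.
μ_T = (-3)·(-7.05) + (-15.8) = 5.35.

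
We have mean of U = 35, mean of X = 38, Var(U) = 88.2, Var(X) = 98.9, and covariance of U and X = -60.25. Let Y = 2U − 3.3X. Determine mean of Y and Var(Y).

mean of Y = 2·mean of U + (-3.3)·mean of X = 2·35 + (-3.3)·38 = -55.4.
Var(Y) = a²·Var(U) + b²·Var(X) + 2ab·covariance of U and X with a = 2, b = -3.3.
= 2²·88.2 + (-3.3)²·98.9 + 2·2·(-3.3)·(-60.25)
= 352.8 + 1077.021 + 795.3 = 2225.121.

mean of Y = -55.4, Var(Y) = 2225.121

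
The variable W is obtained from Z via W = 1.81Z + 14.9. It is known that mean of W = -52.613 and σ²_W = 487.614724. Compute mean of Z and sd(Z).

From W = 1.81Z + 14.9: mean of W = a·mean of Z + b, so mean of Z = (mean of W − b)/a = (-52.613 − 14.9)/1.81 = -37.3.
sd(W) = √487.614724 = 22.082.
sd(W) = |a|·sd(Z), so sd(Z) = 22.082/|1.81| = 12.2.

mean of Z = -37.3, sd(Z) = 12.2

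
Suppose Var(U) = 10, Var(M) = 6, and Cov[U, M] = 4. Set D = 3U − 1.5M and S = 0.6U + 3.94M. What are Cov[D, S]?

Cov[D, S] = 26.22

By bilinearity, Cov[D, S] = ac·Var(U) + bd·Var(M) + (ad+bc)·Cov[U, M], with a=3, b=-1.5, c=0.6, d=3.94.
ac·Var(U) = 3·0.6·10 = 18
bd·Var(M) = (-1.5)·3.94·6 = -35.46
(ad+bc)·Cov[U, M] = (10.92)·4 = 43.68
Cov[D, S] = 18 + (-35.46) + 43.68 = 26.22.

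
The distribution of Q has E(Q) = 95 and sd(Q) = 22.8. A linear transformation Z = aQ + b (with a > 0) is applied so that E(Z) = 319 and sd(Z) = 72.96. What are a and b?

sd(Z) = a·sd(Q) (a > 0), so a = 72.96/22.8 = 3.2.
E(Z) = a·E(Q) + b, so b = 319 − 3.2·95 = 15.

a = 3.2, b = 15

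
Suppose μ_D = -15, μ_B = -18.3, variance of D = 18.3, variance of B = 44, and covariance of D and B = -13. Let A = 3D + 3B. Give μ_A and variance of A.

μ_A = 3·μ_D + 3·μ_B = 3·(-15) + 3·(-18.3) = -99.9.
variance of A = a²·variance of D + b²·variance of B + 2ab·covariance of D and B with a = 3, b = 3.
= 3²·18.3 + 3²·44 + 2·3·3·(-13)
= 164.7 + 396 + (-234) = 326.7.

μ_A = -99.9, variance of A = 326.7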